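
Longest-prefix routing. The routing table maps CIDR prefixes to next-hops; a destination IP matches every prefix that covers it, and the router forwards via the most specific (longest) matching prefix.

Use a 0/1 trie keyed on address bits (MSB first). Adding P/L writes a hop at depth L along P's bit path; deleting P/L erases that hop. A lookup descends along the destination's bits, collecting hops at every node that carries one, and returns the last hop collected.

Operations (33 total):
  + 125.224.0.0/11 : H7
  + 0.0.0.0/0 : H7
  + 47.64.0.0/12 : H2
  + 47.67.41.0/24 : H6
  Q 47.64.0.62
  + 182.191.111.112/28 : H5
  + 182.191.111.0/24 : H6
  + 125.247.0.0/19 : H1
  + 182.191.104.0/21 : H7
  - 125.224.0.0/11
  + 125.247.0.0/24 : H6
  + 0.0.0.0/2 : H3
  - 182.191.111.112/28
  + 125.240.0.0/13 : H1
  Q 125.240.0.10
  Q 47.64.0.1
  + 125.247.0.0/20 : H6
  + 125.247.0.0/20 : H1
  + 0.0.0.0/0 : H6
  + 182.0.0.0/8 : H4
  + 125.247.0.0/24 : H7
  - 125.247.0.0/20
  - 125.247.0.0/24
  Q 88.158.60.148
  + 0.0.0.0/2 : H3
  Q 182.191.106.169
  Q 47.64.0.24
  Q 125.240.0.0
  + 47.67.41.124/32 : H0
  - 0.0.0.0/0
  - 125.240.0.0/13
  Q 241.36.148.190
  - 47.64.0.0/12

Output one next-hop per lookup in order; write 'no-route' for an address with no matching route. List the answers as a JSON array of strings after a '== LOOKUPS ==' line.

Process each operation:
  add 125.224.0.0/11 -> H7 at depth 11
  add 0.0.0.0/0 -> H7 at depth 0
  add 47.64.0.0/12 -> H2 at depth 12
  add 47.67.41.0/24 -> H6 at depth 24
  ? 47.64.0.62  path d0:H7→d1:-→d2:-→d3:-→d4:-→d5:-→d6:-→d7:-→d8:-→d9:-→d10:-→d11:-→d12:H2→d13:-→d14:-  best=H2
  add 182.191.111.112/28 -> H5 at depth 28
  add 182.191.111.0/24 -> H6 at depth 24
  add 125.247.0.0/19 -> H1 at depth 19
  add 182.191.104.0/21 -> H7 at depth 21
  - 125.224.0.0/11 clear@11
  add 125.247.0.0/24 -> H6 at depth 24
  add 0.0.0.0/2 -> H3 at depth 2
  - 182.191.111.112/28 clear@28
  add 125.240.0.0/13 -> H1 at depth 13
  ? 125.240.0.10  path d0:H7→d1:-→d2:-→d3:-→d4:-→d5:-→d6:-→d7:-→d8:-→d9:-→d10:-→d11:-→d12:-→d13:H1  best=H1
  ? 47.64.0.1  path d0:H7→d1:-→d2:H3→d3:-→d4:-→d5:-→d6:-→d7:-→d8:-→d9:-→d10:-→d11:-→d12:H2→d13:-→d14:-  best=H2
  add 125.247.0.0/20 -> H6 at depth 20
  add 125.247.0.0/20 -> H1 at depth 20
  add 0.0.0.0/0 -> H6 at depth 0
  add 182.0.0.0/8 -> H4 at depth 8
  add 125.247.0.0/24 -> H7 at depth 24
  - 125.247.0.0/20 clear@20
  - 125.247.0.0/24 clear@24
  ? 88.158.60.148  path d0:H6→d1:-→d2:-  best=H6
  add 0.0.0.0/2 -> H3 at depth 2
  ? 182.191.106.169  path d0:H6→d1:-→d2:-→d3:-→d4:-→d5:-→d6:-→d7:-→d8:H4→d9:-→d10:-→d11:-→d12:-→d13:-→d14:-→d15:-→d16:-→d17:-→d18:-→d19:-→d20:-→d21:H7  best=H7
  ? 47.64.0.24  path d0:H6→d1:-→d2:H3→d3:-→d4:-→d5:-→d6:-→d7:-→d8:-→d9:-→d10:-→d11:-→d12:H2→d13:-→d14:-  best=H2
  ? 125.240.0.0  path d0:H6→d1:-→d2:-→d3:-→d4:-→d5:-→d6:-→d7:-→d8:-→d9:-→d10:-→d11:-→d12:-→d13:H1  best=H1
  add 47.67.41.124/32 -> H0 at depth 32
  - 0.0.0.0/0 clear@0
  - 125.240.0.0/13 clear@13
  ? 241.36.148.190  path d0:-→d1:-  best=no-route
  - 47.64.0.0/12 clear@12

== LOOKUPS ==
["H2","H1","H2","H6","H7","H2","H1","no-route"]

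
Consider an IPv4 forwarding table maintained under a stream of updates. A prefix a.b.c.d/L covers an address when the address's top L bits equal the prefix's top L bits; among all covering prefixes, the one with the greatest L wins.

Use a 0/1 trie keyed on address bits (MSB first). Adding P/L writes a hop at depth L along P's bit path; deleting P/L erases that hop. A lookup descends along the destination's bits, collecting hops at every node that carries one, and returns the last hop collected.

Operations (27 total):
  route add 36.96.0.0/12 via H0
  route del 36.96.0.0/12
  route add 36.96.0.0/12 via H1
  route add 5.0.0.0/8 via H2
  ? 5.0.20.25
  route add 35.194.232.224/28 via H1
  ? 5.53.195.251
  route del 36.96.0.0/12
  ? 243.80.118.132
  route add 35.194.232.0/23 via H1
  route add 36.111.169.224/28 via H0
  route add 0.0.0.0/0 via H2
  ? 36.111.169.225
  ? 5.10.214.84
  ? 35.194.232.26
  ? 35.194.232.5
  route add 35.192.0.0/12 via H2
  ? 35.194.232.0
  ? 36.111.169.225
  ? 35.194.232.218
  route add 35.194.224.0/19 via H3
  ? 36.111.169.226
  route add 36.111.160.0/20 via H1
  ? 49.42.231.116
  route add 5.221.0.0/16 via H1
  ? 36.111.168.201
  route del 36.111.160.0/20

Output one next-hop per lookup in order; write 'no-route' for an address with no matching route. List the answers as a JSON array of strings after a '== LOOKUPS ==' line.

Apply in order:
  add 36.96.0.0/12 -> H0 at depth 12
  del 36.96.0.0/12 (clear depth 12)
  add 36.96.0.0/12 -> H1 at depth 12
  add 5.0.0.0/8 -> H2 at depth 8
  ? 5.0.20.25  path d0:-→d1:-→d2:-→d3:-→d4:-→d5:-→d6:-→d7:-→d8:H2  best=H2
  add 35.194.232.224/28 -> H1 at depth 28
  ? 5.53.195.251  path d0:-→d1:-→d2:-→d3:-→d4:-→d5:-→d6:-→d7:-→d8:H2  best=H2
  del 36.96.0.0/12 (clear depth 12)
  ? 243.80.118.132  path d0:-  best=no-route
  add 35.194.232.0/23 -> H1 at depth 23
  add 36.111.169.224/28 -> H0 at depth 28
  add 0.0.0.0/0 -> H2 at depth 0
  ? 36.111.169.225  path d0:H2→d1:-→d2:-→d3:-→d4:-→d5:-→d6:-→d7:-→d8:-→d9:-→d10:-→d11:-→d12:-→d13:-→d14:-→d15:-→d16:-→d17:-→d18:-→d19:-→d20:-→d21:-→d22:-→d23:-→d24:-→d25:-→d26:-→d27:-→d28:H0  best=H0
  ? 5.10.214.84  path d0:H2→d1:-→d2:-→d3:-→d4:-→d5:-→d6:-→d7:-→d8:H2  best=H2
  ? 35.194.232.26  path d0:H2→d1:-→d2:-→d3:-→d4:-→d5:-→d6:-→d7:-→d8:-→d9:-→d10:-→d11:-→d12:-→d13:-→d14:-→d15:-→d16:-→d17:-→d18:-→d19:-→d20:-→d21:-→d22:-→d23:H1→d24:-  best=H1
  ? 35.194.232.5  path d0:H2→d1:-→d2:-→d3:-→d4:-→d5:-→d6:-→d7:-→d8:-→d9:-→d10:-→d11:-→d12:-→d13:-→d14:-→d15:-→d16:-→d17:-→d18:-→d19:-→d20:-→d21:-→d22:-→d23:H1→d24:-  best=H1
  add 35.192.0.0/12 -> H2 at depth 12
  ? 35.194.232.0  path d0:H2→d1:-→d2:-→d3:-→d4:-→d5:-→d6:-→d7:-→d8:-→d9:-→d10:-→d11:-→d12:H2→d13:-→d14:-→d15:-→d16:-→d17:-→d18:-→d19:-→d20:-→d21:-→d22:-→d23:H1→d24:-  best=H1
  ? 36.111.169.225  path d0:H2→d1:-→d2:-→d3:-→d4:-→d5:-→d6:-→d7:-→d8:-→d9:-→d10:-→d11:-→d12:-→d13:-→d14:-→d15:-→d16:-→d17:-→d18:-→d19:-→d20:-→d21:-→d22:-→d23:-→d24:-→d25:-→d26:-→d27:-→d28:H0  best=H0
  ? 35.194.232.218  path d0:H2→d1:-→d2:-→d3:-→d4:-→d5:-→d6:-→d7:-→d8:-→d9:-→d10:-→d11:-→d12:H2→d13:-→d14:-→d15:-→d16:-→d17:-→d18:-→d19:-→d20:-→d21:-→d22:-→d23:H1→d24:-→d25:-→d26:-  best=H1
  add 35.194.224.0/19 -> H3 at depth 19
  ? 36.111.169.226  path d0:H2→d1:-→d2:-→d3:-→d4:-→d5:-→d6:-→d7:-→d8:-→d9:-→d10:-→d11:-→d12:-→d13:-→d14:-→d15:-→d16:-→d17:-→d18:-→d19:-→d20:-→d21:-→d22:-→d23:-→d24:-→d25:-→d26:-→d27:-→d28:H0  best=H0
  add 36.111.160.0/20 -> H1 at depth 20
  ? 49.42.231.116  path d0:H2→d1:-→d2:-→d3:-  best=H2
  add 5.221.0.0/16 -> H1 at depth 16
  ? 36.111.168.201  path d0:H2→d1:-→d2:-→d3:-→d4:-→d5:-→d6:-→d7:-→d8:-→d9:-→d10:-→d11:-→d12:-→d13:-→d14:-→d15:-→d16:-→d17:-→d18:-→d19:-→d20:H1→d21:-→d22:-→d23:-  best=H1
  del 36.111.160.0/20 (clear depth 20)

== LOOKUPS ==
["H2","H2","no-route","H0","H2","H1","H1","H1","H0","H1","H0","H2","H1"]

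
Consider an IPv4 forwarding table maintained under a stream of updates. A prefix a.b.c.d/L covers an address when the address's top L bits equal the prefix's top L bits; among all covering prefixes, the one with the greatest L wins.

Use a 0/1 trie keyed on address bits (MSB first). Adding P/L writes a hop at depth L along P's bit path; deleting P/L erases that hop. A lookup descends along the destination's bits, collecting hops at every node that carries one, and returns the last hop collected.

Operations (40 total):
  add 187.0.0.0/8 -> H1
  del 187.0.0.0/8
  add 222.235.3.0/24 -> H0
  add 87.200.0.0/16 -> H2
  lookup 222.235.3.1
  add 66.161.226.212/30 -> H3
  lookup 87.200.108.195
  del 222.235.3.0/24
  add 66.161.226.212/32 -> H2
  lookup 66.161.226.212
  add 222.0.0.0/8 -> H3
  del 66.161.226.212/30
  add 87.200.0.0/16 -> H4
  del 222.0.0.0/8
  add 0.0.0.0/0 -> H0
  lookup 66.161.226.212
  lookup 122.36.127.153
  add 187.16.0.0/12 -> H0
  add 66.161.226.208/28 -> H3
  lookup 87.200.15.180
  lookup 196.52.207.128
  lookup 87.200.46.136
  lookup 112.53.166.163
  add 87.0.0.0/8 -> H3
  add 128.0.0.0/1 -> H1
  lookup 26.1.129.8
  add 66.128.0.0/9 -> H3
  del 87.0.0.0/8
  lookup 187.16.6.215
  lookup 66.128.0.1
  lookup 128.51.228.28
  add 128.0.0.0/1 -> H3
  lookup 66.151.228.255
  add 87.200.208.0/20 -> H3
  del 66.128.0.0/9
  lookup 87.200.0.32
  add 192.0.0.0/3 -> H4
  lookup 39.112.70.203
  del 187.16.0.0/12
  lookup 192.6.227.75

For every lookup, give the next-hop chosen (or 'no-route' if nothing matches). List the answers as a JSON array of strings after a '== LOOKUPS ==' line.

Process each operation:
  add 187.0.0.0/8 -> H1 at depth 8
  - 187.0.0.0/8 clear@8
  add 222.235.3.0/24 -> H0 at depth 24
  add 87.200.0.0/16 -> H2 at depth 16
  lookup 222.235.3.1: bits 110111101110101100000011 walk d0:-→d1:-→d2:-→d3:-→d4:-→d5:-→d6:-→d7:-→d8:-→d9:-→d10:-→d11:-→d12:-→d13:-→d14:-→d15:-→d16:-→d17:-→d18:-→d19:-→d20:-→d21:-→d22:-→d23:-→d24:H0 -> H0
  add 66.161.226.212/30 -> H3 at depth 30
  lookup 87.200.108.195: bits 0101011111001000 walk d0:-→d1:-→d2:-→d3:-→d4:-→d5:-→d6:-→d7:-→d8:-→d9:-→d10:-→d11:-→d12:-→d13:-→d14:-→d15:-→d16:H2 -> H2
  - 222.235.3.0/24 clear@24
  add 66.161.226.212/32 -> H2 at depth 32
  lookup 66.161.226.212: bits 01000010101000011110001011010100 walk d0:-→d1:-→d2:-→d3:-→d4:-→d5:-→d6:-→d7:-→d8:-→d9:-→d10:-→d11:-→d12:-→d13:-→d14:-→d15:-→d16:-→d17:-→d18:-→d19:-→d20:-→d21:-→d22:-→d23:-→d24:-→d25:-→d26:-→d27:-→d28:-→d29:-→d30:H3→d31:-→d32:H2 -> H2
  add 222.0.0.0/8 -> H3 at depth 8
  - 66.161.226.212/30 clear@30
  add 87.200.0.0/16 -> H4 at depth 16
  - 222.0.0.0/8 clear@8
  add 0.0.0.0/0 -> H0 at depth 0
  lookup 66.161.226.212: bits 01000010101000011110001011010100 walk d0:H0→d1:-→d2:-→d3:-→d4:-→d5:-→d6:-→d7:-→d8:-→d9:-→d10:-→d11:-→d12:-→d13:-→d14:-→d15:-→d16:-→d17:-→d18:-→d19:-→d20:-→d21:-→d22:-→d23:-→d24:-→d25:-→d26:-→d27:-→d28:-→d29:-→d30:-→d31:-→d32:H2 -> H2
  lookup 122.36.127.153: bits 01 walk d0:H0→d1:-→d2:- -> H0
  add 187.16.0.0/12 -> H0 at depth 12
  add 66.161.226.208/28 -> H3 at depth 28
  lookup 87.200.15.180: bits 0101011111001000 walk d0:H0→d1:-→d2:-→d3:-→d4:-→d5:-→d6:-→d7:-→d8:-→d9:-→d10:-→d11:-→d12:-→d13:-→d14:-→d15:-→d16:H4 -> H4
  lookup 196.52.207.128: bits 110 walk d0:H0→d1:-→d2:-→d3:- -> H0
  lookup 87.200.46.136: bits 0101011111001000 walk d0:H0→d1:-→d2:-→d3:-→d4:-→d5:-→d6:-→d7:-→d8:-→d9:-→d10:-→d11:-→d12:-→d13:-→d14:-→d15:-→d16:H4 -> H4
  lookup 112.53.166.163: bits 01 walk d0:H0→d1:-→d2:- -> H0
  add 87.0.0.0/8 -> H3 at depth 8
  add 128.0.0.0/1 -> H1 at depth 1
  lookup 26.1.129.8: bits 0 walk d0:H0→d1:- -> H0
  add 66.128.0.0/9 -> H3 at depth 9
  - 87.0.0.0/8 clear@8
  lookup 187.16.6.215: bits 101110110001 walk d0:H0→d1:H1→d2:-→d3:-→d4:-→d5:-→d6:-→d7:-→d8:-→d9:-→d10:-→d11:-→d12:H0 -> H0
  lookup 66.128.0.1: bits 0100001010 walk d0:H0→d1:-→d2:-→d3:-→d4:-→d5:-→d6:-→d7:-→d8:-→d9:H3→d10:- -> H3
  lookup 128.51.228.28: bits 10 walk d0:H0→d1:H1→d2:- -> H1
  add 128.0.0.0/1 -> H3 at depth 1
  lookup 66.151.228.255: bits 0100001010 walk d0:H0→d1:-→d2:-→d3:-→d4:-→d5:-→d6:-→d7:-→d8:-→d9:H3→d10:- -> H3
  add 87.200.208.0/20 -> H3 at depth 20
  - 66.128.0.0/9 clear@9
  lookup 87.200.0.32: bits 0101011111001000 walk d0:H0→d1:-→d2:-→d3:-→d4:-→d5:-→d6:-→d7:-→d8:-→d9:-→d10:-→d11:-→d12:-→d13:-→d14:-→d15:-→d16:H4 -> H4
  add 192.0.0.0/3 -> H4 at depth 3
  lookup 39.112.70.203: bits 0 walk d0:H0→d1:- -> H0
  - 187.16.0.0/12 clear@12
  lookup 192.6.227.75: bits 110 walk d0:H0→d1:H3→d2:-→d3:H4 -> H4

== LOOKUPS ==
["H0","H2","H2","H2","H0","H4","H0","H4","H0","H0","H0","H3","H1","H3","H4","H0","H4"]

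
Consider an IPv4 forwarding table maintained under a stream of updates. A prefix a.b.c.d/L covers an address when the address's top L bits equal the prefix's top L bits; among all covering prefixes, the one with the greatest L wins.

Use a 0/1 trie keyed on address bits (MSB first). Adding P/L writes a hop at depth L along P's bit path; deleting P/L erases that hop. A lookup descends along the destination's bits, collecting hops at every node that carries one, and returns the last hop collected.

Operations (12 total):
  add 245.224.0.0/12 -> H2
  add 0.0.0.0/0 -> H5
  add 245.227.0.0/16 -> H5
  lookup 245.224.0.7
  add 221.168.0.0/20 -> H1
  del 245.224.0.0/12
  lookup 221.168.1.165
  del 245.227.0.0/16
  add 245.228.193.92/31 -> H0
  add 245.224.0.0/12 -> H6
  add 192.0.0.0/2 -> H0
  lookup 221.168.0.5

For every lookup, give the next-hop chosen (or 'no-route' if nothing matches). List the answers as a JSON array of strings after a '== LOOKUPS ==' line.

Trace:
  + 245.224.0.0/12 (H2) depth=12
  + 0.0.0.0/0 (H5) depth=0
  + 245.227.0.0/16 (H5) depth=16
  ? 245.224.0.7  path d0:H5→d1:-→d2:-→d3:-→d4:-→d5:-→d6:-→d7:-→d8:-→d9:-→d10:-→d11:-→d12:H2→d13:-→d14:-  best=H2
  + 221.168.0.0/20 (H1) depth=20
  - 245.224.0.0/12 clear@12
  ? 221.168.1.165  path d0:H5→d1:-→d2:-→d3:-→d4:-→d5:-→d6:-→d7:-→d8:-→d9:-→d10:-→d11:-→d12:-→d13:-→d14:-→d15:-→d16:-→d17:-→d18:-→d19:-→d20:H1  best=H1
  - 245.227.0.0/16 clear@16
  + 245.228.193.92/31 (H0) depth=31
  + 245.224.0.0/12 (H6) depth=12
  + 192.0.0.0/2 (H0) depth=2
  ? 221.168.0.5  path d0:H5→d1:-→d2:H0→d3:-→d4:-→d5:-→d6:-→d7:-→d8:-→d9:-→d10:-→d11:-→d12:-→d13:-→d14:-→d15:-→d16:-→d17:-→d18:-→d19:-→d20:H1  best=H1

== LOOKUPS ==
["H2","H1","H1"]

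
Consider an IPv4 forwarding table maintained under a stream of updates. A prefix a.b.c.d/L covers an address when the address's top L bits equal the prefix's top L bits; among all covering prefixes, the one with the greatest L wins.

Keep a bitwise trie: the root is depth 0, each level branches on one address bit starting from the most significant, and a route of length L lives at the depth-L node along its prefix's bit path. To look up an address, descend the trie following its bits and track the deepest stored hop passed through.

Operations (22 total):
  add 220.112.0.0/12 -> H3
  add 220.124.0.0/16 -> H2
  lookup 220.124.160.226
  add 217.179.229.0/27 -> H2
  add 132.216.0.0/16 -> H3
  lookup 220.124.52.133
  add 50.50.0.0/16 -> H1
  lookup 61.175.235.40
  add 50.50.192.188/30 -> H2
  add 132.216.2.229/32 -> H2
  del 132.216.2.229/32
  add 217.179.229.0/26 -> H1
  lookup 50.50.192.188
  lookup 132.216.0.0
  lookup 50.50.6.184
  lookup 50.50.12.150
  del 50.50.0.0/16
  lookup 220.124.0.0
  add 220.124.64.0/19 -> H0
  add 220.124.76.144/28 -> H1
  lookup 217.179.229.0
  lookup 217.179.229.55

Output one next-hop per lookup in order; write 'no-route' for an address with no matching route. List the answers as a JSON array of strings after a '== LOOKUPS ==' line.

Apply in order:
  + 220.112.0.0/12 (H3) depth=12
  + 220.124.0.0/16 (H2) depth=16
  lookup 220.124.160.226: bits 1101110001111100 walk d0:-→d1:-→d2:-→d3:-→d4:-→d5:-→d6:-→d7:-→d8:-→d9:-→d10:-→d11:-→d12:H3→d13:-→d14:-→d15:-→d16:H2 -> H2
  + 217.179.229.0/27 (H2) depth=27
  + 132.216.0.0/16 (H3) depth=16
  lookup 220.124.52.133: bits 1101110001111100 walk d0:-→d1:-→d2:-→d3:-→d4:-→d5:-→d6:-→d7:-→d8:-→d9:-→d10:-→d11:-→d12:H3→d13:-→d14:-→d15:-→d16:H2 -> H2
  + 50.50.0.0/16 (H1) depth=16
  lookup 61.175.235.40: bits 0011 walk d0:-→d1:-→d2:-→d3:-→d4:- -> no-route
  + 50.50.192.188/30 (H2) depth=30
  + 132.216.2.229/32 (H2) depth=32
  del 132.216.2.229/32 (clear depth 32)
  + 217.179.229.0/26 (H1) depth=26
  lookup 50.50.192.188: bits 001100100011001011000000101111 walk d0:-→d1:-→d2:-→d3:-→d4:-→d5:-→d6:-→d7:-→d8:-→d9:-→d10:-→d11:-→d12:-→d13:-→d14:-→d15:-→d16:H1→d17:-→d18:-→d19:-→d20:-→d21:-→d22:-→d23:-→d24:-→d25:-→d26:-→d27:-→d28:-→d29:-→d30:H2 -> H2
  lookup 132.216.0.0: bits 1000010011011000000000 walk d0:-→d1:-→d2:-→d3:-→d4:-→d5:-→d6:-→d7:-→d8:-→d9:-→d10:-→d11:-→d12:-→d13:-→d14:-→d15:-→d16:H3→d17:-→d18:-→d19:-→d20:-→d21:-→d22:- -> H3
  lookup 50.50.6.184: bits 0011001000110010 walk d0:-→d1:-→d2:-→d3:-→d4:-→d5:-→d6:-→d7:-→d8:-→d9:-→d10:-→d11:-→d12:-→d13:-→d14:-→d15:-→d16:H1 -> H1
  lookup 50.50.12.150: bits 0011001000110010 walk d0:-→d1:-→d2:-→d3:-→d4:-→d5:-→d6:-→d7:-→d8:-→d9:-→d10:-→d11:-→d12:-→d13:-→d14:-→d15:-→d16:H1 -> H1
  del 50.50.0.0/16 (clear depth 16)
  lookup 220.124.0.0: bits 1101110001111100 walk d0:-→d1:-→d2:-→d3:-→d4:-→d5:-→d6:-→d7:-→d8:-→d9:-→d10:-→d11:-→d12:H3→d13:-→d14:-→d15:-→d16:H2 -> H2
  + 220.124.64.0/19 (H0) depth=19
  + 220.124.76.144/28 (H1) depth=28
  lookup 217.179.229.0: bits 110110011011001111100101000 walk d0:-→d1:-→d2:-→d3:-→d4:-→d5:-→d6:-→d7:-→d8:-→d9:-→d10:-→d11:-→d12:-→d13:-→d14:-→d15:-→d16:-→d17:-→d18:-→d19:-→d20:-→d21:-→d22:-→d23:-→d24:-→d25:-→d26:H1→d27:H2 -> H2
  lookup 217.179.229.55: bits 11011001101100111110010100 walk d0:-→d1:-→d2:-→d3:-→d4:-→d5:-→d6:-→d7:-→d8:-→d9:-→d10:-→d11:-→d12:-→d13:-→d14:-→d15:-→d16:-→d17:-→d18:-→d19:-→d20:-→d21:-→d22:-→d23:-→d24:-→d25:-→d26:H1 -> H1

== LOOKUPS ==
["H2","H2","no-route","H2","H3","H1","H1","H2","H2","H1"]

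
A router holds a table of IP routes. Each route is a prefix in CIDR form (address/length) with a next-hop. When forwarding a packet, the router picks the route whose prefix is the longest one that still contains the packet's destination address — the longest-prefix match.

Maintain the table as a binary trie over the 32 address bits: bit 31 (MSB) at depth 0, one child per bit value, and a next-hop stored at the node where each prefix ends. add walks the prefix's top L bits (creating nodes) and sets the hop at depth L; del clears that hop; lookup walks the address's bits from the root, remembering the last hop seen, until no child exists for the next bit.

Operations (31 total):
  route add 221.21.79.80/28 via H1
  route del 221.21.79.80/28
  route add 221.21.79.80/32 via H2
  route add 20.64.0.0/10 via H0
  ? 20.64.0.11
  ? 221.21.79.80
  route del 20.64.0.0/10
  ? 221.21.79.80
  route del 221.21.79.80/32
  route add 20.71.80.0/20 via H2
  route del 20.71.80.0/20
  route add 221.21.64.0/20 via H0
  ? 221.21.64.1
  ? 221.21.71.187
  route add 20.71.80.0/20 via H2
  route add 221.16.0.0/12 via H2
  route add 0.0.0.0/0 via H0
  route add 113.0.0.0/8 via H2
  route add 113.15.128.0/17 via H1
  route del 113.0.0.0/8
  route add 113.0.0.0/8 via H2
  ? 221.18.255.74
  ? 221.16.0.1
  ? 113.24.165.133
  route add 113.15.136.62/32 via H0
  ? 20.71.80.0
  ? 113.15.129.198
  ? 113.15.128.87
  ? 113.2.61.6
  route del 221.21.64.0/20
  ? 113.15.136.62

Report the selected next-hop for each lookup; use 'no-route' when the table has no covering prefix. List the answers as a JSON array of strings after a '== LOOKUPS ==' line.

Apply in order:
  add 221.21.79.80/28 -> H1 at depth 28
  - 221.21.79.80/28 clear@28
  add 221.21.79.80/32 -> H2 at depth 32
  add 20.64.0.0/10 -> H0 at depth 10
  lookup 20.64.0.11: bits 0001010001 walk d0:-→d1:-→d2:-→d3:-→d4:-→d5:-→d6:-→d7:-→d8:-→d9:-→d10:H0 -> H0
  lookup 221.21.79.80: bits 11011101000101010100111101010000 walk d0:-→d1:-→d2:-→d3:-→d4:-→d5:-→d6:-→d7:-→d8:-→d9:-→d10:-→d11:-→d12:-→d13:-→d14:-→d15:-→d16:-→d17:-→d18:-→d19:-→d20:-→d21:-→d22:-→d23:-→d24:-→d25:-→d26:-→d27:-→d28:-→d29:-→d30:-→d31:-→d32:H2 -> H2
  - 20.64.0.0/10 clear@10
  lookup 221.21.79.80: bits 11011101000101010100111101010000 walk d0:-→d1:-→d2:-→d3:-→d4:-→d5:-→d6:-→d7:-→d8:-→d9:-→d10:-→d11:-→d12:-→d13:-→d14:-→d15:-→d16:-→d17:-→d18:-→d19:-→d20:-→d21:-→d22:-→d23:-→d24:-→d25:-→d26:-→d27:-→d28:-→d29:-→d30:-→d31:-→d32:H2 -> H2
  - 221.21.79.80/32 clear@32
  add 20.71.80.0/20 -> H2 at depth 20
  - 20.71.80.0/20 clear@20
  add 221.21.64.0/20 -> H0 at depth 20
  lookup 221.21.64.1: bits 11011101000101010100 walk d0:-→d1:-→d2:-→d3:-→d4:-→d5:-→d6:-→d7:-→d8:-→d9:-→d10:-→d11:-→d12:-→d13:-→d14:-→d15:-→d16:-→d17:-→d18:-→d19:-→d20:H0 -> H0
  lookup 221.21.71.187: bits 11011101000101010100 walk d0:-→d1:-→d2:-→d3:-→d4:-→d5:-→d6:-→d7:-→d8:-→d9:-→d10:-→d11:-→d12:-→d13:-→d14:-→d15:-→d16:-→d17:-→d18:-→d19:-→d20:H0 -> H0
  add 20.71.80.0/20 -> H2 at depth 20
  add 221.16.0.0/12 -> H2 at depth 12
  add 0.0.0.0/0 -> H0 at depth 0
  add 113.0.0.0/8 -> H2 at depth 8
  add 113.15.128.0/17 -> H1 at depth 17
  - 113.0.0.0/8 clear@8
  add 113.0.0.0/8 -> H2 at depth 8
  lookup 221.18.255.74: bits 1101110100010 walk d0:H0→d1:-→d2:-→d3:-→d4:-→d5:-→d6:-→d7:-→d8:-→d9:-→d10:-→d11:-→d12:H2→d13:- -> H2
  lookup 221.16.0.1: bits 1101110100010 walk d0:H0→d1:-→d2:-→d3:-→d4:-→d5:-→d6:-→d7:-→d8:-→d9:-→d10:-→d11:-→d12:H2→d13:- -> H2
  lookup 113.24.165.133: bits 01110001000 walk d0:H0→d1:-→d2:-→d3:-→d4:-→d5:-→d6:-→d7:-→d8:H2→d9:-→d10:-→d11:- -> H2
  add 113.15.136.62/32 -> H0 at depth 32
  lookup 20.71.80.0: bits 00010100010001110101 walk d0:H0→d1:-→d2:-→d3:-→d4:-→d5:-→d6:-→d7:-→d8:-→d9:-→d10:-→d11:-→d12:-→d13:-→d14:-→d15:-→d16:-→d17:-→d18:-→d19:-→d20:H2 -> H2
  lookup 113.15.129.198: bits 01110001000011111000 walk d0:H0→d1:-→d2:-→d3:-→d4:-→d5:-→d6:-→d7:-→d8:H2→d9:-→d10:-→d11:-→d12:-→d13:-→d14:-→d15:-→d16:-→d17:H1→d18:-→d19:-→d20:- -> H1
  lookup 113.15.128.87: bits 01110001000011111000 walk d0:H0→d1:-→d2:-→d3:-→d4:-→d5:-→d6:-→d7:-→d8:H2→d9:-→d10:-→d11:-→d12:-→d13:-→d14:-→d15:-→d16:-→d17:H1→d18:-→d19:-→d20:- -> H1
  lookup 113.2.61.6: bits 011100010000 walk d0:H0→d1:-→d2:-→d3:-→d4:-→d5:-→d6:-→d7:-→d8:H2→d9:-→d10:-→d11:-→d12:- -> H2
  - 221.21.64.0/20 clear@20
  lookup 113.15.136.62: bits 01110001000011111000100000111110 walk d0:H0→d1:-→d2:-→d3:-→d4:-→d5:-→d6:-→d7:-→d8:H2→d9:-→d10:-→d11:-→d12:-→d13:-→d14:-→d15:-→d16:-→d17:H1→d18:-→d19:-→d20:-→d21:-→d22:-→d23:-→d24:-→d25:-→d26:-→d27:-→d28:-→d29:-→d30:-→d31:-→d32:H0 -> H0

== LOOKUPS ==
["H0","H2","H2","H0","H0","H2","H2","H2","H2","H1","H1","H2","H0"]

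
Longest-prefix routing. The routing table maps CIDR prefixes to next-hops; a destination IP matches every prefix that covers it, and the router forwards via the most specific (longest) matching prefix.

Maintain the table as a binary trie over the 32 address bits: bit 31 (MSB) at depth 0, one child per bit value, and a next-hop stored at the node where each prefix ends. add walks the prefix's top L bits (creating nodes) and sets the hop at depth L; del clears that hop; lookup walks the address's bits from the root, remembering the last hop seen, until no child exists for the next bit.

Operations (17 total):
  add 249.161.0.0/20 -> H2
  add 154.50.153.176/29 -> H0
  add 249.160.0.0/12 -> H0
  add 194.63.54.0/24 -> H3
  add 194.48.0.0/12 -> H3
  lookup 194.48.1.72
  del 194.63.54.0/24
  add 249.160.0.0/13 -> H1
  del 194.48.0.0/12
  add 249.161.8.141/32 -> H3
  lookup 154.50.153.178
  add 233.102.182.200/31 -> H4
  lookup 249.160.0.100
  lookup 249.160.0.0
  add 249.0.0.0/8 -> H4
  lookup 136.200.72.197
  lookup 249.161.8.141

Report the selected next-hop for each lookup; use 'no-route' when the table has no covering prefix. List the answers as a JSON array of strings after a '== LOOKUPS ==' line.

Process each operation:
  add 249.161.0.0/20 -> H2 at depth 20
  add 154.50.153.176/29 -> H0 at depth 29
  add 249.160.0.0/12 -> H0 at depth 12
  add 194.63.54.0/24 -> H3 at depth 24
  add 194.48.0.0/12 -> H3 at depth 12
  lookup 194.48.1.72: bits 110000100011 walk d0:-→d1:-→d2:-→d3:-→d4:-→d5:-→d6:-→d7:-→d8:-→d9:-→d10:-→d11:-→d12:H3 -> H3
  del 194.63.54.0/24 (clear depth 24)
  add 249.160.0.0/13 -> H1 at depth 13
  del 194.48.0.0/12 (clear depth 12)
  add 249.161.8.141/32 -> H3 at depth 32
  lookup 154.50.153.178: bits 10011010001100101001100110110 walk d0:-→d1:-→d2:-→d3:-→d4:-→d5:-→d6:-→d7:-→d8:-→d9:-→d10:-→d11:-→d12:-→d13:-→d14:-→d15:-→d16:-→d17:-→d18:-→d19:-→d20:-→d21:-→d22:-→d23:-→d24:-→d25:-→d26:-→d27:-→d28:-→d29:H0 -> H0
  add 233.102.182.200/31 -> H4 at depth 31
  lookup 249.160.0.100: bits 111110011010000 walk d0:-→d1:-→d2:-→d3:-→d4:-→d5:-→d6:-→d7:-→d8:-→d9:-→d10:-→d11:-→d12:H0→d13:H1→d14:-→d15:- -> H1
  lookup 249.160.0.0: bits 111110011010000 walk d0:-→d1:-→d2:-→d3:-→d4:-→d5:-→d6:-→d7:-→d8:-→d9:-→d10:-→d11:-→d12:H0→d13:H1→d14:-→d15:- -> H1
  add 249.0.0.0/8 -> H4 at depth 8
  lookup 136.200.72.197: bits 100 walk d0:-→d1:-→d2:-→d3:- -> no-route
  lookup 249.161.8.141: bits 11111001101000010000100010001101 walk d0:-→d1:-→d2:-→d3:-→d4:-→d5:-→d6:-→d7:-→d8:H4→d9:-→d10:-→d11:-→d12:H0→d13:H1→d14:-→d15:-→d16:-→d17:-→d18:-→d19:-→d20:H2→d21:-→d22:-→d23:-→d24:-→d25:-→d26:-→d27:-→d28:-→d29:-→d30:-→d31:-→d32:H3 -> H3

== LOOKUPS ==
["H3","H0","H1","H1","no-route","H3"]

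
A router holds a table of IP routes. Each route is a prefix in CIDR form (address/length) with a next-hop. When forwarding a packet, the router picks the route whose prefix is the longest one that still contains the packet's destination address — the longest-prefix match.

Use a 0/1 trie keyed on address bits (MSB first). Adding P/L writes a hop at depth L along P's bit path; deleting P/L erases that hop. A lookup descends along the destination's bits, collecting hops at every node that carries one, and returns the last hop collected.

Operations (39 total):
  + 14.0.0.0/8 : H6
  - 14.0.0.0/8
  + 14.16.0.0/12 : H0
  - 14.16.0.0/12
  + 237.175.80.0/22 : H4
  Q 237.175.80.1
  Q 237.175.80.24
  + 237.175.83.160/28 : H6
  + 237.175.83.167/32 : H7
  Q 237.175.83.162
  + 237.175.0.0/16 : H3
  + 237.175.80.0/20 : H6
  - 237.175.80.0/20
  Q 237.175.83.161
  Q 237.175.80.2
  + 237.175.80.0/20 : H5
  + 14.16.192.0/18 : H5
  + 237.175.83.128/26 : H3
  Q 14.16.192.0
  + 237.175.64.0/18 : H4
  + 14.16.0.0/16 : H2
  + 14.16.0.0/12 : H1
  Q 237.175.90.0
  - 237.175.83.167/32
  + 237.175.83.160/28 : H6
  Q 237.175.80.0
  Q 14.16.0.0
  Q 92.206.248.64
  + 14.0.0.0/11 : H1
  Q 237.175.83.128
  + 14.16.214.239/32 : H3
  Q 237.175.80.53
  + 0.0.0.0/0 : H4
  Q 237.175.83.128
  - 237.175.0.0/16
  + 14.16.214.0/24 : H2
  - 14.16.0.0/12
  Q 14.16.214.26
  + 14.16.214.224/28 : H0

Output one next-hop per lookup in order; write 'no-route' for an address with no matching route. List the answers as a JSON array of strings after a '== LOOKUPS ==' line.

Process each operation:
  add 14.0.0.0/8 -> H6 at depth 8
  del 14.0.0.0/8 (clear depth 8)
  add 14.16.0.0/12 -> H0 at depth 12
  del 14.16.0.0/12 (clear depth 12)
  add 237.175.80.0/22 -> H4 at depth 22
  Q 237.175.80.1: descend 1110110110101111010100 ; hops seen [H4] ; pick H4
  Q 237.175.80.24: descend 1110110110101111010100 ; hops seen [H4] ; pick H4
  add 237.175.83.160/28 -> H6 at depth 28
  add 237.175.83.167/32 -> H7 at depth 32
  Q 237.175.83.162: descend 11101101101011110101001110100 ; hops seen [H4,H6] ; pick H6
  add 237.175.0.0/16 -> H3 at depth 16
  add 237.175.80.0/20 -> H6 at depth 20
  del 237.175.80.0/20 (clear depth 20)
  Q 237.175.83.161: descend 11101101101011110101001110100 ; hops seen [H3,H4,H6] ; pick H6
  Q 237.175.80.2: descend 1110110110101111010100 ; hops seen [H3,H4] ; pick H4
  add 237.175.80.0/20 -> H5 at depth 20
  add 14.16.192.0/18 -> H5 at depth 18
  add 237.175.83.128/26 -> H3 at depth 26
  Q 14.16.192.0: descend 000011100001000011 ; hops seen [H5] ; pick H5
  add 237.175.64.0/18 -> H4 at depth 18
  add 14.16.0.0/16 -> H2 at depth 16
  add 14.16.0.0/12 -> H1 at depth 12
  Q 237.175.90.0: descend 11101101101011110101 ; hops seen [H3,H4,H5] ; pick H5
  del 237.175.83.167/32 (clear depth 32)
  add 237.175.83.160/28 -> H6 at depth 28
  Q 237.175.80.0: descend 1110110110101111010100 ; hops seen [H3,H4,H5,H4] ; pick H4
  Q 14.16.0.0: descend 0000111000010000 ; hops seen [H1,H2] ; pick H2
  Q 92.206.248.64: descend 0 ; hops seen [∅] ; pick no-route
  add 14.0.0.0/11 -> H1 at depth 11
  Q 237.175.83.128: descend 11101101101011110101001110 ; hops seen [H3,H4,H5,H4,H3] ; pick H3
  add 14.16.214.239/32 -> H3 at depth 32
  Q 237.175.80.53: descend 1110110110101111010100 ; hops seen [H3,H4,H5,H4] ; pick H4
  add 0.0.0.0/0 -> H4 at depth 0
  Q 237.175.83.128: descend 11101101101011110101001110 ; hops seen [H4,H3,H4,H5,H4,H3] ; pick H3
  del 237.175.0.0/16 (clear depth 16)
  add 14.16.214.0/24 -> H2 at depth 24
  del 14.16.0.0/12 (clear depth 12)
  Q 14.16.214.26: descend 000011100001000011010110 ; hops seen [H4,H1,H2,H5,H2] ; pick H2
  add 14.16.214.224/28 -> H0 at depth 28

== LOOKUPS ==
["H4","H4","H6","H6","H4","H5","H5","H4","H2","no-route","H3","H4","H3","H2"]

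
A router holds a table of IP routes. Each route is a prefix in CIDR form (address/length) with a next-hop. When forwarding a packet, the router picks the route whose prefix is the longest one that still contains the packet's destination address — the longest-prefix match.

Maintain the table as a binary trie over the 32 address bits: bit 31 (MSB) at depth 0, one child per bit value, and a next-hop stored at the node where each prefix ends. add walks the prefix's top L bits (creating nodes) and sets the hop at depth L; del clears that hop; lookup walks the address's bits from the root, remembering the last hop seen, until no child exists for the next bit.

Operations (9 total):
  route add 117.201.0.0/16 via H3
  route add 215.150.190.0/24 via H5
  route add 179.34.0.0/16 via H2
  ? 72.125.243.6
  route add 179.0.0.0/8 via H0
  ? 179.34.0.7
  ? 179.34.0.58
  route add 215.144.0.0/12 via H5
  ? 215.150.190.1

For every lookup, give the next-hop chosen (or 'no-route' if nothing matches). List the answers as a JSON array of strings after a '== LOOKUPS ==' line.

Trace:
  + 117.201.0.0/16 (H3) depth=16
  + 215.150.190.0/24 (H5) depth=24
  + 179.34.0.0/16 (H2) depth=16
  lookup 72.125.243.6: bits 01 walk d0:-→d1:-→d2:- -> no-route
  + 179.0.0.0/8 (H0) depth=8
  lookup 179.34.0.7: bits 1011001100100010 walk d0:-→d1:-→d2:-→d3:-→d4:-→d5:-→d6:-→d7:-→d8:H0→d9:-→d10:-→d11:-→d12:-→d13:-→d14:-→d15:-→d16:H2 -> H2
  lookup 179.34.0.58: bits 1011001100100010 walk d0:-→d1:-→d2:-→d3:-→d4:-→d5:-→d6:-→d7:-→d8:H0→d9:-→d10:-→d11:-→d12:-→d13:-→d14:-→d15:-→d16:H2 -> H2
  + 215.144.0.0/12 (H5) depth=12
  lookup 215.150.190.1: bits 110101111001011010111110 walk d0:-→d1:-→d2:-→d3:-→d4:-→d5:-→d6:-→d7:-→d8:-→d9:-→d10:-→d11:-→d12:H5→d13:-→d14:-→d15:-→d16:-→d17:-→d18:-→d19:-→d20:-→d21:-→d22:-→d23:-→d24:H5 -> H5

== LOOKUPS ==
["no-route","H2","H2","H5"]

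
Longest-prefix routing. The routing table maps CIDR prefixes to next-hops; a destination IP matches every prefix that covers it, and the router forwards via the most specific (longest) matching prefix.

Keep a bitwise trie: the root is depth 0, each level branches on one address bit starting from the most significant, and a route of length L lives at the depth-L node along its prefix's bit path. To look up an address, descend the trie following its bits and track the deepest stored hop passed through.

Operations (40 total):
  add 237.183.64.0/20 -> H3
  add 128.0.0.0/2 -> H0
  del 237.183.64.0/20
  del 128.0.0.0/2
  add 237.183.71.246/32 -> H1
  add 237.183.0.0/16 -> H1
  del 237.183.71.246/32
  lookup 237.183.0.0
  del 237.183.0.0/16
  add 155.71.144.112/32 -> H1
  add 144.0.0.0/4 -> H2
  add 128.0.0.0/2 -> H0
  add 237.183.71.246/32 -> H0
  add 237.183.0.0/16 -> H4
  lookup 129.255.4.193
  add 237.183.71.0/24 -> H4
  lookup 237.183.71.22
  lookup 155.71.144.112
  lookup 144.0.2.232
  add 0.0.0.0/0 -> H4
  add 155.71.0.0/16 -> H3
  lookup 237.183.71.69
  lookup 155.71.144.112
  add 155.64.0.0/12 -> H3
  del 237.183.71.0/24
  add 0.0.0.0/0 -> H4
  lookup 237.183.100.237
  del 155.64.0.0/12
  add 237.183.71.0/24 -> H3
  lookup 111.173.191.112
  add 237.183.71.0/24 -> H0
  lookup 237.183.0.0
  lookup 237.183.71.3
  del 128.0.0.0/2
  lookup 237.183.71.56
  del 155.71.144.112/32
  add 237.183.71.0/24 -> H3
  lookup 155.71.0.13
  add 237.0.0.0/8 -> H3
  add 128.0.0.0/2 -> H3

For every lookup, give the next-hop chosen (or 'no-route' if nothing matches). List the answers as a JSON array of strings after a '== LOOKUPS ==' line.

Trace:
  add 237.183.64.0/20 -> H3 at depth 20
  add 128.0.0.0/2 -> H0 at depth 2
  del 237.183.64.0/20 (clear depth 20)
  del 128.0.0.0/2 (clear depth 2)
  add 237.183.71.246/32 -> H1 at depth 32
  add 237.183.0.0/16 -> H1 at depth 16
  del 237.183.71.246/32 (clear depth 32)
  ? 237.183.0.0  path d0:-→d1:-→d2:-→d3:-→d4:-→d5:-→d6:-→d7:-→d8:-→d9:-→d10:-→d11:-→d12:-→d13:-→d14:-→d15:-→d16:H1→d17:-  best=H1
  del 237.183.0.0/16 (clear depth 16)
  add 155.71.144.112/32 -> H1 at depth 32
  add 144.0.0.0/4 -> H2 at depth 4
  add 128.0.0.0/2 -> H0 at depth 2
  add 237.183.71.246/32 -> H0 at depth 32
  add 237.183.0.0/16 -> H4 at depth 16
  ? 129.255.4.193  path d0:-→d1:-→d2:H0→d3:-  best=H0
  add 237.183.71.0/24 -> H4 at depth 24
  ? 237.183.71.22  path d0:-→d1:-→d2:-→d3:-→d4:-→d5:-→d6:-→d7:-→d8:-→d9:-→d10:-→d11:-→d12:-→d13:-→d14:-→d15:-→d16:H4→d17:-→d18:-→d19:-→d20:-→d21:-→d22:-→d23:-→d24:H4  best=H4
  ? 155.71.144.112  path d0:-→d1:-→d2:H0→d3:-→d4:H2→d5:-→d6:-→d7:-→d8:-→d9:-→d10:-→d11:-→d12:-→d13:-→d14:-→d15:-→d16:-→d17:-→d18:-→d19:-→d20:-→d21:-→d22:-→d23:-→d24:-→d25:-→d26:-→d27:-→d28:-→d29:-→d30:-→d31:-→d32:H1  best=H1
  ? 144.0.2.232  path d0:-→d1:-→d2:H0→d3:-→d4:H2  best=H2
  add 0.0.0.0/0 -> H4 at depth 0
  add 155.71.0.0/16 -> H3 at depth 16
  ? 237.183.71.69  path d0:H4→d1:-→d2:-→d3:-→d4:-→d5:-→d6:-→d7:-→d8:-→d9:-→d10:-→d11:-→d12:-→d13:-→d14:-→d15:-→d16:H4→d17:-→d18:-→d19:-→d20:-→d21:-→d22:-→d23:-→d24:H4  best=H4
  ? 155.71.144.112  path d0:H4→d1:-→d2:H0→d3:-→d4:H2→d5:-→d6:-→d7:-→d8:-→d9:-→d10:-→d11:-→d12:-→d13:-→d14:-→d15:-→d16:H3→d17:-→d18:-→d19:-→d20:-→d21:-→d22:-→d23:-→d24:-→d25:-→d26:-→d27:-→d28:-→d29:-→d30:-→d31:-→d32:H1  best=H1
  add 155.64.0.0/12 -> H3 at depth 12
  del 237.183.71.0/24 (clear depth 24)
  add 0.0.0.0/0 -> H4 at depth 0
  ? 237.183.100.237  path d0:H4→d1:-→d2:-→d3:-→d4:-→d5:-→d6:-→d7:-→d8:-→d9:-→d10:-→d11:-→d12:-→d13:-→d14:-→d15:-→d16:H4→d17:-→d18:-  best=H4
  del 155.64.0.0/12 (clear depth 12)
  add 237.183.71.0/24 -> H3 at depth 24
  ? 111.173.191.112  path d0:H4  best=H4
  add 237.183.71.0/24 -> H0 at depth 24
  ? 237.183.0.0  path d0:H4→d1:-→d2:-→d3:-→d4:-→d5:-→d6:-→d7:-→d8:-→d9:-→d10:-→d11:-→d12:-→d13:-→d14:-→d15:-→d16:H4→d17:-  best=H4
  ? 237.183.71.3  path d0:H4→d1:-→d2:-→d3:-→d4:-→d5:-→d6:-→d7:-→d8:-→d9:-→d10:-→d11:-→d12:-→d13:-→d14:-→d15:-→d16:H4→d17:-→d18:-→d19:-→d20:-→d21:-→d22:-→d23:-→d24:H0  best=H0
  del 128.0.0.0/2 (clear depth 2)
  ? 237.183.71.56  path d0:H4→d1:-→d2:-→d3:-→d4:-→d5:-→d6:-→d7:-→d8:-→d9:-→d10:-→d11:-→d12:-→d13:-→d14:-→d15:-→d16:H4→d17:-→d18:-→d19:-→d20:-→d21:-→d22:-→d23:-→d24:H0  best=H0
  del 155.71.144.112/32 (clear depth 32)
  add 237.183.71.0/24 -> H3 at depth 24
  ? 155.71.0.13  path d0:H4→d1:-→d2:-→d3:-→d4:H2→d5:-→d6:-→d7:-→d8:-→d9:-→d10:-→d11:-→d12:-→d13:-→d14:-→d15:-→d16:H3  best=H3
  add 237.0.0.0/8 -> H3 at depth 8
  add 128.0.0.0/2 -> H3 at depth 2

== LOOKUPS ==
["H1","H0","H4","H1","H2","H4","H1","H4","H4","H4","H0","H0","H3"]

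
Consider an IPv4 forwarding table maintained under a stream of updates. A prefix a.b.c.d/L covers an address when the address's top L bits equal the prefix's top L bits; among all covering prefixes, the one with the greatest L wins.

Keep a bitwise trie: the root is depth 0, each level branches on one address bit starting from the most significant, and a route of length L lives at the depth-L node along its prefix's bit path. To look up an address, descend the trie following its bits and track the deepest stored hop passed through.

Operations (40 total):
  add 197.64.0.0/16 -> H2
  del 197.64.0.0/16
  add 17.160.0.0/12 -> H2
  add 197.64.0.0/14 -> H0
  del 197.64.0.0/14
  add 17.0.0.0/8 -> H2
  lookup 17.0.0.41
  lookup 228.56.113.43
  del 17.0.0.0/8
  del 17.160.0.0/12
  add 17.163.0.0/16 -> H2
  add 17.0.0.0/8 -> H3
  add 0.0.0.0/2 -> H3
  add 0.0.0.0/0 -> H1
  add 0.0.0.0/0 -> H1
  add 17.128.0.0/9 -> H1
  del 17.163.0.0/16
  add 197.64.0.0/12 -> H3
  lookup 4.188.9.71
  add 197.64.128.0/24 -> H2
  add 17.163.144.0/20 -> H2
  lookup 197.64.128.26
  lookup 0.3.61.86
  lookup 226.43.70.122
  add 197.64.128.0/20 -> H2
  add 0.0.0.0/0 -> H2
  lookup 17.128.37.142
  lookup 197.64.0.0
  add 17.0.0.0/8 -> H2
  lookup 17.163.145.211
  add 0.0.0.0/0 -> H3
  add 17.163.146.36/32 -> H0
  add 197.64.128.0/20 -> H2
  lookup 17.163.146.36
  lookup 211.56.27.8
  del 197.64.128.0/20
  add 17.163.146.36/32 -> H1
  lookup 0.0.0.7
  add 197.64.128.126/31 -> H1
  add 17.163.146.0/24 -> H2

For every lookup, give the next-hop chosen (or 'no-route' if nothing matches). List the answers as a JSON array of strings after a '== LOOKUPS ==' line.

Trace:
  add 197.64.0.0/16 -> H2 at depth 16
  - 197.64.0.0/16 clear@16
  add 17.160.0.0/12 -> H2 at depth 12
  add 197.64.0.0/14 -> H0 at depth 14
  - 197.64.0.0/14 clear@14
  add 17.0.0.0/8 -> H2 at depth 8
  Q 17.0.0.41: descend 00010001 ; hops seen [H2] ; pick H2
  Q 228.56.113.43: descend 11 ; hops seen [∅] ; pick no-route
  - 17.0.0.0/8 clear@8
  - 17.160.0.0/12 clear@12
  add 17.163.0.0/16 -> H2 at depth 16
  add 17.0.0.0/8 -> H3 at depth 8
  add 0.0.0.0/2 -> H3 at depth 2
  add 0.0.0.0/0 -> H1 at depth 0
  add 0.0.0.0/0 -> H1 at depth 0
  add 17.128.0.0/9 -> H1 at depth 9
  - 17.163.0.0/16 clear@16
  add 197.64.0.0/12 -> H3 at depth 12
  Q 4.188.9.71: descend 000 ; hops seen [H1,H3] ; pick H3
  add 197.64.128.0/24 -> H2 at depth 24
  add 17.163.144.0/20 -> H2 at depth 20
  Q 197.64.128.26: descend 110001010100000010000000 ; hops seen [H1,H3,H2] ; pick H2
  Q 0.3.61.86: descend 000 ; hops seen [H1,H3] ; pick H3
  Q 226.43.70.122: descend 11 ; hops seen [H1] ; pick H1
  add 197.64.128.0/20 -> H2 at depth 20
  add 0.0.0.0/0 -> H2 at depth 0
  Q 17.128.37.142: descend 0001000110 ; hops seen [H2,H3,H3,H1] ; pick H1
  Q 197.64.0.0: descend 1100010101000000 ; hops seen [H2,H3] ; pick H3
  add 17.0.0.0/8 -> H2 at depth 8
  Q 17.163.145.211: descend 00010001101000111001 ; hops seen [H2,H3,H2,H1,H2] ; pick H2
  add 0.0.0.0/0 -> H3 at depth 0
  add 17.163.146.36/32 -> H0 at depth 32
  add 197.64.128.0/20 -> H2 at depth 20
  Q 17.163.146.36: descend 00010001101000111001001000100100 ; hops seen [H3,H3,H2,H1,H2,H0] ; pick H0
  Q 211.56.27.8: descend 110 ; hops seen [H3] ; pick H3
  - 197.64.128.0/20 clear@20
  add 17.163.146.36/32 -> H1 at depth 32
  Q 0.0.0.7: descend 000 ; hops seen [H3,H3] ; pick H3
  add 197.64.128.126/31 -> H1 at depth 31
  add 17.163.146.0/24 -> H2 at depth 24

== LOOKUPS ==
["H2","no-route","H3","H2","H3","H1","H1","H3","H2","H0","H3","H3"]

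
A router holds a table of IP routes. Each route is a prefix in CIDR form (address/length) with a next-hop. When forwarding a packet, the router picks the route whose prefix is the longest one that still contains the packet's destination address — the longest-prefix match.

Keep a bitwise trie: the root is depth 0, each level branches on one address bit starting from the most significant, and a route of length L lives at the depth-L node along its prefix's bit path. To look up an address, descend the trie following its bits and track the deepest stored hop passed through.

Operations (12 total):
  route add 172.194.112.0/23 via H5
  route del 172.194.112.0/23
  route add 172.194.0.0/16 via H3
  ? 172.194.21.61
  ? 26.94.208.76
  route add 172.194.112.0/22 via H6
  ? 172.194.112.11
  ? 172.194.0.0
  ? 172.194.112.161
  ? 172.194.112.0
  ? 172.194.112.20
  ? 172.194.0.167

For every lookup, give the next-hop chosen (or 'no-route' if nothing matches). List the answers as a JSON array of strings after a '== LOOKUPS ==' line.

Process each operation:
  add 172.194.112.0/23 -> H5 at depth 23
  del 172.194.112.0/23 (clear depth 23)
  add 172.194.0.0/16 -> H3 at depth 16
  lookup 172.194.21.61: bits 10101100110000100 walk d0:-→d1:-→d2:-→d3:-→d4:-→d5:-→d6:-→d7:-→d8:-→d9:-→d10:-→d11:-→d12:-→d13:-→d14:-→d15:-→d16:H3→d17:- -> H3
  lookup 26.94.208.76: bits ε walk d0:- -> no-route
  add 172.194.112.0/22 -> H6 at depth 22
  lookup 172.194.112.11: bits 10101100110000100111000 walk d0:-→d1:-→d2:-→d3:-→d4:-→d5:-→d6:-→d7:-→d8:-→d9:-→d10:-→d11:-→d12:-→d13:-→d14:-→d15:-→d16:H3→d17:-→d18:-→d19:-→d20:-→d21:-→d22:H6→d23:- -> H6
  lookup 172.194.0.0: bits 10101100110000100 walk d0:-→d1:-→d2:-→d3:-→d4:-→d5:-→d6:-→d7:-→d8:-→d9:-→d10:-→d11:-→d12:-→d13:-→d14:-→d15:-→d16:H3→d17:- -> H3
  lookup 172.194.112.161: bits 10101100110000100111000 walk d0:-→d1:-→d2:-→d3:-→d4:-→d5:-→d6:-→d7:-→d8:-→d9:-→d10:-→d11:-→d12:-→d13:-→d14:-→d15:-→d16:H3→d17:-→d18:-→d19:-→d20:-→d21:-→d22:H6→d23:- -> H6
  lookup 172.194.112.0: bits 10101100110000100111000 walk d0:-→d1:-→d2:-→d3:-→d4:-→d5:-→d6:-→d7:-→d8:-→d9:-→d10:-→d11:-→d12:-→d13:-→d14:-→d15:-→d16:H3→d17:-→d18:-→d19:-→d20:-→d21:-→d22:H6→d23:- -> H6
  lookup 172.194.112.20: bits 10101100110000100111000 walk d0:-→d1:-→d2:-→d3:-→d4:-→d5:-→d6:-→d7:-→d8:-→d9:-→d10:-→d11:-→d12:-→d13:-→d14:-→d15:-→d16:H3→d17:-→d18:-→d19:-→d20:-→d21:-→d22:H6→d23:- -> H6
  lookup 172.194.0.167: bits 10101100110000100 walk d0:-→d1:-→d2:-→d3:-→d4:-→d5:-→d6:-→d7:-→d8:-→d9:-→d10:-→d11:-→d12:-→d13:-→d14:-→d15:-→d16:H3→d17:- -> H3

== LOOKUPS ==
["H3","no-route","H6","H3","H6","H6","H6","H3"]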